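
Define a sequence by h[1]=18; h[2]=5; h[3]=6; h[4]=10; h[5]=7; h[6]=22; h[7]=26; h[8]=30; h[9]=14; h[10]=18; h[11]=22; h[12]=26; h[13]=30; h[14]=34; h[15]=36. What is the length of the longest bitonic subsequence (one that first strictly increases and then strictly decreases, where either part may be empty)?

inc[i] = longest strictly increasing subsequence ending at i; dec[i] = longest strictly decreasing subsequence starting at i:
i:      1  2  3  4  5  6  7  8  9 10 11 12 13 14 15
h[i]:  18  5  6 10  7 22 26 30 14 18 22 26 30 34 36
inc:    1  1  2  3  3  4  5  6  4  5  6  7  8  9 10
dec:    3  1  1  2  1  2  2  2  1  1  1  1  1  1  1
Best peak at i=15 (value 36): inc=10, dec=1, length 10+1−1 = 10.

10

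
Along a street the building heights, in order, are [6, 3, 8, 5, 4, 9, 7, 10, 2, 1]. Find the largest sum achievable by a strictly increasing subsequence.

33

Let S[i] be the best sum of a strictly increasing subsequence ending at i:
i:      1  2  3  4  5  6  7  8  9 10
a[i]:   6  3  8  5  4  9  7 10  2  1
S:      6  3 14  8  7 23 15 33  2  1
Maximum is 33 (e.g. 6 + 8 + 9 + 10).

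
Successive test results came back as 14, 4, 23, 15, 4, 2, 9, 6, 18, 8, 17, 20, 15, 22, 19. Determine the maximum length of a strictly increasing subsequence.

6

Let dp[i] be the length of the longest such subsequence ending at index i:
i:      1  2  3  4  5  6  7  8  9 10 11 12 13 14 15
a[i]:  14  4 23 15  4  2  9  6 18  8 17 20 15 22 19
dp:     1  1  2  2  1  1  2  2  3  3  4  5  4  6  5
Maximum dp value is 6.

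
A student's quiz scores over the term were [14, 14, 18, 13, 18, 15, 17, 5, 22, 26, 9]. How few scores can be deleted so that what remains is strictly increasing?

6

Fewest deletions = n − (longest strictly increasing subsequence).
Patience tails:
14 → extends → [14]
14 → already a tail → [14]
18 → extends → [14, 18]
13 → replaces 14 → [13, 18]
18 → already a tail → [13, 18]
15 → replaces 18 → [13, 15]
17 → extends → [13, 15, 17]
5 → replaces 13 → [5, 15, 17]
22 → extends → [5, 15, 17, 22]
26 → extends → [5, 15, 17, 22, 26]
9 → replaces 15 → [5, 9, 17, 22, 26]
Longest strictly increasing subsequence has length 5, so deletions = 11 − 5 = 6.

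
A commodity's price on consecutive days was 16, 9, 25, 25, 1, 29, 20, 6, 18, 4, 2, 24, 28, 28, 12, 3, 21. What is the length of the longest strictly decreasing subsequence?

5

Negate each value so 'decreasing' becomes 'increasing', then run patience tails on the negated sequence:
-16 → extends → [-16]
-9 → extends → [-16, -9]
-25 → replaces -16 → [-25, -9]
-25 → already a tail → [-25, -9]
-1 → extends → [-25, -9, -1]
-29 → replaces -25 → [-29, -9, -1]
-20 → replaces -9 → [-29, -20, -1]
-6 → replaces -1 → [-29, -20, -6]
-18 → replaces -6 → [-29, -20, -18]
-4 → extends → [-29, -20, -18, -4]
-2 → extends → [-29, -20, -18, -4, -2]
-24 → replaces -20 → [-29, -24, -18, -4, -2]
-28 → replaces -24 → [-29, -28, -18, -4, -2]
-28 → already a tail → [-29, -28, -18, -4, -2]
-12 → replaces -4 → [-29, -28, -18, -12, -2]
-3 → replaces -2 → [-29, -28, -18, -12, -3]
-21 → replaces -18 → [-29, -28, -21, -12, -3]
Five tails, so the longest strictly decreasing subsequence of the original has length 5.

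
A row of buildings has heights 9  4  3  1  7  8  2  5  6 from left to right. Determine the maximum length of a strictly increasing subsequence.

Track the smallest tail for each achievable length (strict):
9 → extends → [9]
4 → replaces 9 → [4]
3 → replaces 4 → [3]
1 → replaces 3 → [1]
7 → extends → [1, 7]
8 → extends → [1, 7, 8]
2 → replaces 7 → [1, 2, 8]
5 → replaces 8 → [1, 2, 5]
6 → extends → [1, 2, 5, 6]
Four tails, so the longest strictly increasing subsequence has length 4 (e.g. 1, 2, 5, 6).

4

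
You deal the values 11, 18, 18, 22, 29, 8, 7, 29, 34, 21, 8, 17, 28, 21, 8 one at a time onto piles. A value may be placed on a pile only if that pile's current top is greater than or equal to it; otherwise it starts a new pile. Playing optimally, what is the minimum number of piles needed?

Place each on the leftmost legal pile:
11 → new pile 1 (tops now [11])
18 → new pile 2 (tops now [11, 18])
18 → pile 2 (tops now [11, 18])
22 → new pile 3 (tops now [11, 18, 22])
29 → new pile 4 (tops now [11, 18, 22, 29])
8 → pile 1 (tops now [8, 18, 22, 29])
7 → pile 1 (tops now [7, 18, 22, 29])
29 → pile 4 (tops now [7, 18, 22, 29])
34 → new pile 5 (tops now [7, 18, 22, 29, 34])
21 → pile 3 (tops now [7, 18, 21, 29, 34])
8 → pile 2 (tops now [7, 8, 21, 29, 34])
17 → pile 3 (tops now [7, 8, 17, 29, 34])
28 → pile 4 (tops now [7, 8, 17, 28, 34])
21 → pile 4 (tops now [7, 8, 17, 21, 34])
8 → pile 2 (tops now [7, 8, 17, 21, 34])
Five piles.

5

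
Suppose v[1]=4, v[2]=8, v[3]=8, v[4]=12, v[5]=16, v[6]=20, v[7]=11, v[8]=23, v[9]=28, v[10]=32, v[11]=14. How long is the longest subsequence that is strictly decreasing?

Let dp[i] be the longest strictly decreasing subsequence ending at i:
i:      1  2  3  4  5  6  7  8  9 10 11
v[i]:   4  8  8 12 16 20 11 23 28 32 14
dp:     1  1  1  1  1  1  2  1  1  1  2
Maximum is 2.

2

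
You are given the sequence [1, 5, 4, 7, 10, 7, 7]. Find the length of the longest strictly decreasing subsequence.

2

Negate each value so 'decreasing' becomes 'increasing', then run patience tails on the negated sequence:
-1 → extends → [-1]
-5 → replaces -1 → [-5]
-4 → extends → [-5, -4]
-7 → replaces -5 → [-7, -4]
-10 → replaces -7 → [-10, -4]
-7 → replaces -4 → [-10, -7]
-7 → already a tail → [-10, -7]
Two tails, so the longest strictly decreasing subsequence of the original has length 2.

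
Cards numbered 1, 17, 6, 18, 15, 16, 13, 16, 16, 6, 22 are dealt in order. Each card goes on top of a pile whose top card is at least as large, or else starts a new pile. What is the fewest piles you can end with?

5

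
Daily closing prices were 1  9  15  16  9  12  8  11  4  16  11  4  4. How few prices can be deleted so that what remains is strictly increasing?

9

Fewest deletions = n − (longest strictly increasing subsequence).
Patience tails:
1 → extends → [1]
9 → extends → [1, 9]
15 → extends → [1, 9, 15]
16 → extends → [1, 9, 15, 16]
9 → already a tail → [1, 9, 15, 16]
12 → replaces 15 → [1, 9, 12, 16]
8 → replaces 9 → [1, 8, 12, 16]
11 → replaces 12 → [1, 8, 11, 16]
4 → replaces 8 → [1, 4, 11, 16]
16 → already a tail → [1, 4, 11, 16]
11 → already a tail → [1, 4, 11, 16]
4 → already a tail → [1, 4, 11, 16]
4 → already a tail → [1, 4, 11, 16]
Longest strictly increasing subsequence has length 4, so deletions = 13 − 4 = 9.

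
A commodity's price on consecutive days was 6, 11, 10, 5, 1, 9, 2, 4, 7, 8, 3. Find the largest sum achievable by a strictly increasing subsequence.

Let S[i] be the best sum of a strictly increasing subsequence ending at i:
i:      1  2  3  4  5  6  7  8  9 10 11
a[i]:   6 11 10  5  1  9  2  4  7  8  3
S:      6 17 16  5  1 15  3  7 14 22  6
Maximum is 22 (e.g. 1 + 2 + 4 + 7 + 8).

22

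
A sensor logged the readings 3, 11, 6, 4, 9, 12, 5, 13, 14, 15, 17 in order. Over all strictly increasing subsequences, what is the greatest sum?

Let S[i] be the best sum of a strictly increasing subsequence ending at i:
i:      1  2  3  4  5  6  7  8  9 10 11
a[i]:   3 11  6  4  9 12  5 13 14 15 17
S:      3 14  9  7 18 30 12 43 57 72 89
Maximum is 89 (e.g. 3 + 6 + 9 + 12 + 13 + 14 + 15 + 17).

89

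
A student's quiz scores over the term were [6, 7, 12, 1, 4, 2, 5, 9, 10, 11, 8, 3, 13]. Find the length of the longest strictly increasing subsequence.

7

Let dp[i] be the length of the longest such subsequence ending at index i:
i:      1  2  3  4  5  6  7  8  9 10 11 12 13
a[i]:   6  7 12  1  4  2  5  9 10 11  8  3 13
dp:     1  2  3  1  2  2  3  4  5  6  4  3  7
Maximum dp value is 7.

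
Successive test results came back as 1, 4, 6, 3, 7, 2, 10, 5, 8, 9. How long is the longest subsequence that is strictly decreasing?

3

Negate each value so 'decreasing' becomes 'increasing', then run patience tails on the negated sequence:
-1 → extends → [-1]
-4 → replaces -1 → [-4]
-6 → replaces -4 → [-6]
-3 → extends → [-6, -3]
-7 → replaces -6 → [-7, -3]
-2 → extends → [-7, -3, -2]
-10 → replaces -7 → [-10, -3, -2]
-5 → replaces -3 → [-10, -5, -2]
-8 → replaces -5 → [-10, -8, -2]
-9 → replaces -8 → [-10, -9, -2]
Three tails, so the longest strictly decreasing subsequence of the original has length 3.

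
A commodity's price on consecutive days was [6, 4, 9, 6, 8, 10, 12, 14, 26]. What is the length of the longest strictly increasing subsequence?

7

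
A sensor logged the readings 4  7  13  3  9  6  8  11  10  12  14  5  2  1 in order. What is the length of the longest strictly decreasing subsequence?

Let dp[i] be the longest strictly decreasing subsequence ending at i:
i:      1  2  3  4  5  6  7  8  9 10 11 12 13 14
a[i]:   4  7 13  3  9  6  8 11 10 12 14  5  2  1
dp:     1  1  1  2  2  3  3  2  3  2  1  4  5  6
Maximum is 6.

6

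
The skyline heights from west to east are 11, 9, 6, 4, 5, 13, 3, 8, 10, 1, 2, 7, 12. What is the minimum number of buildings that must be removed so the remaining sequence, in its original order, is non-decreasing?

Fewest deletions = n − (longest non-decreasing subsequence).
i:      1  2  3  4  5  6  7  8  9 10 11 12 13
a[i]:  11  9  6  4  5 13  3  8 10  1  2  7 12
dp:     1  1  1  1  2  3  1  3  4  1  2  3  5
max dp = 5, so deletions = 13 − 5 = 8.

8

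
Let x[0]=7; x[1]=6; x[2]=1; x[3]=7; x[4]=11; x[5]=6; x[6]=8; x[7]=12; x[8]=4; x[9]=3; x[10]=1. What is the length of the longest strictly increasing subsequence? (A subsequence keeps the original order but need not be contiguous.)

4

Track the smallest tail for each achievable length (strict):
7 → extends → [7]
6 → replaces 7 → [6]
1 → replaces 6 → [1]
7 → extends → [1, 7]
11 → extends → [1, 7, 11]
6 → replaces 7 → [1, 6, 11]
8 → replaces 11 → [1, 6, 8]
12 → extends → [1, 6, 8, 12]
4 → replaces 6 → [1, 4, 8, 12]
3 → replaces 4 → [1, 3, 8, 12]
1 → already a tail → [1, 3, 8, 12]
Four tails, so the longest strictly increasing subsequence has length 4 (e.g. 6, 7, 11, 12).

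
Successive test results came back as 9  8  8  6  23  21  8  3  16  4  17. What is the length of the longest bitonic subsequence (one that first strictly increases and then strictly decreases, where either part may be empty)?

5

inc[i] = longest strictly increasing subsequence ending at i; dec[i] = longest strictly decreasing subsequence starting at i:
i:      1  2  3  4  5  6  7  8  9 10 11
a[i]:   9  8  8  6 23 21  8  3 16  4 17
inc:    1  1  1  1  2  2  2  1  3  2  4
dec:    4  3  3  2  4  3  2  1  2  1  1
Best peak at i=5 (value 23): inc=2, dec=4, length 2+4−1 = 5.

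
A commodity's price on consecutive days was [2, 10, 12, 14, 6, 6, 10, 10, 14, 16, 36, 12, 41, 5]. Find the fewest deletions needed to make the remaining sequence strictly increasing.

7

Fewest deletions = n − (longest strictly increasing subsequence).
Patience tails:
2 → extends → [2]
10 → extends → [2, 10]
12 → extends → [2, 10, 12]
14 → extends → [2, 10, 12, 14]
6 → replaces 10 → [2, 6, 12, 14]
6 → already a tail → [2, 6, 12, 14]
10 → replaces 12 → [2, 6, 10, 14]
10 → already a tail → [2, 6, 10, 14]
14 → already a tail → [2, 6, 10, 14]
16 → extends → [2, 6, 10, 14, 16]
36 → extends → [2, 6, 10, 14, 16, 36]
12 → replaces 14 → [2, 6, 10, 12, 16, 36]
41 → extends → [2, 6, 10, 12, 16, 36, 41]
5 → replaces 6 → [2, 5, 10, 12, 16, 36, 41]
Longest strictly increasing subsequence has length 7, so deletions = 14 − 7 = 7.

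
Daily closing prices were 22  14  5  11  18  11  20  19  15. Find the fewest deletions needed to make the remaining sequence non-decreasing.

Fewest deletions = n − (longest non-decreasing subsequence).
Patience tails:
22 → extends → [22]
14 → replaces 22 → [14]
5 → replaces 14 → [5]
11 → extends → [5, 11]
18 → extends → [5, 11, 18]
11 → replaces 18 → [5, 11, 11]
20 → extends → [5, 11, 11, 20]
19 → replaces 20 → [5, 11, 11, 19]
15 → replaces 19 → [5, 11, 11, 15]
Longest non-decreasing subsequence has length 4, so deletions = 9 − 4 = 5.

5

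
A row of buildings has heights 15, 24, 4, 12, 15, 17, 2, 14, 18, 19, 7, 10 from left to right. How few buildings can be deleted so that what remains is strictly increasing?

Fewest deletions = n − (longest strictly increasing subsequence).
Patience tails:
15 → extends → [15]
24 → extends → [15, 24]
4 → replaces 15 → [4, 24]
12 → replaces 24 → [4, 12]
15 → extends → [4, 12, 15]
17 → extends → [4, 12, 15, 17]
2 → replaces 4 → [2, 12, 15, 17]
14 → replaces 15 → [2, 12, 14, 17]
18 → extends → [2, 12, 14, 17, 18]
19 → extends → [2, 12, 14, 17, 18, 19]
7 → replaces 12 → [2, 7, 14, 17, 18, 19]
10 → replaces 14 → [2, 7, 10, 17, 18, 19]
Longest strictly increasing subsequence has length 6, so deletions = 12 − 6 = 6.

6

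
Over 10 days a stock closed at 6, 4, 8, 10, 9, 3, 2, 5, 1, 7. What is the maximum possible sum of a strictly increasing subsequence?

24

Let S[i] be the best sum of a strictly increasing subsequence ending at i:
i:      1  2  3  4  5  6  7  8  9 10
a[i]:   6  4  8 10  9  3  2  5  1  7
S:      6  4 14 24 23  3  2  9  1 16
Maximum is 24 (e.g. 6 + 8 + 10).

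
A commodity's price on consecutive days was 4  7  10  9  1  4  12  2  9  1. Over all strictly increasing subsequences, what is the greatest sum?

33

Let S[i] be the best sum of a strictly increasing subsequence ending at i:
i:      1  2  3  4  5  6  7  8  9 10
a[i]:   4  7 10  9  1  4 12  2  9  1
S:      4 11 21 20  1  5 33  3 20  1
Maximum is 33 (e.g. 4 + 7 + 10 + 12).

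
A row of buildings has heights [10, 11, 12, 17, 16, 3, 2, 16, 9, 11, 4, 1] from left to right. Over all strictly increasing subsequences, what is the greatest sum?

50

Let S[i] be the best sum of a strictly increasing subsequence ending at i:
i:      1  2  3  4  5  6  7  8  9 10 11 12
a[i]:  10 11 12 17 16  3  2 16  9 11  4  1
S:     10 21 33 50 49  3  2 49 12 23  7  1
Maximum is 50 (e.g. 10 + 11 + 12 + 17).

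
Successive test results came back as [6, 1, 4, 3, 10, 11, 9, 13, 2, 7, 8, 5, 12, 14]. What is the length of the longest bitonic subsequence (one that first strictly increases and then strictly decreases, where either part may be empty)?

inc[i] = longest strictly increasing subsequence ending at i; dec[i] = longest strictly decreasing subsequence starting at i:
i:      1  2  3  4  5  6  7  8  9 10 11 12 13 14
a[i]:   6  1  4  3 10 11  9 13  2  7  8  5 12 14
inc:    1  1  2  2  3  4  3  5  2  3  4  3  5  6
dec:    4  1  3  2  4  4  3  3  1  2  2  1  1  1
Best peak at i=6 (value 11): inc=4, dec=4, length 4+4−1 = 7.

7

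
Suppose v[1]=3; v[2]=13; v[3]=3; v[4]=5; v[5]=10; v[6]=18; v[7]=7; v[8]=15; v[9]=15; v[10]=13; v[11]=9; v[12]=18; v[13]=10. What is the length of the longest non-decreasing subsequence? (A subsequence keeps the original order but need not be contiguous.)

7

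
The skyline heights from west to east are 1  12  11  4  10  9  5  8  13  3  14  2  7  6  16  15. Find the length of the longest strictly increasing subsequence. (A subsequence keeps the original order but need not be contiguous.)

7

Let dp[i] be the length of the longest such subsequence ending at index i:
i:      1  2  3  4  5  6  7  8  9 10 11 12 13 14 15 16
a[i]:   1 12 11  4 10  9  5  8 13  3 14  2  7  6 16 15
dp:     1  2  2  2  3  3  3  4  5  2  6  2  4  4  7  7
Maximum dp value is 7.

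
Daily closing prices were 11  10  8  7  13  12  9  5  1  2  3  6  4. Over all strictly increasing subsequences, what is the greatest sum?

24

Let S[i] be the best sum of a strictly increasing subsequence ending at i:
i:      1  2  3  4  5  6  7  8  9 10 11 12 13
a[i]:  11 10  8  7 13 12  9  5  1  2  3  6  4
S:     11 10  8  7 24 23 17  5  1  3  6 12 10
Maximum is 24 (e.g. 11 + 13).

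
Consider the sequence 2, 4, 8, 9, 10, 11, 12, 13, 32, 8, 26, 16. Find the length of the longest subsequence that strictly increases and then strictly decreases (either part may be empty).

11

inc[i] = longest strictly increasing subsequence ending at i; dec[i] = longest strictly decreasing subsequence starting at i:
i:      1  2  3  4  5  6  7  8  9 10 11 12
a[i]:   2  4  8  9 10 11 12 13 32  8 26 16
inc:    1  2  3  4  5  6  7  8  9  3  9  9
dec:    1  1  1  2  2  2  2  2  3  1  2  1
Best peak at i=9 (value 32): inc=9, dec=3, length 9+3−1 = 11.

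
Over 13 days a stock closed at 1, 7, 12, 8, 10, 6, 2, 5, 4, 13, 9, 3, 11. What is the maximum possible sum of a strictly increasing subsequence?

39

Let S[i] be the best sum of a strictly increasing subsequence ending at i:
i:      1  2  3  4  5  6  7  8  9 10 11 12 13
a[i]:   1  7 12  8 10  6  2  5  4 13  9  3 11
S:      1  8 20 16 26  7  3  8  7 39 25  6 37
Maximum is 39 (e.g. 1 + 7 + 8 + 10 + 13).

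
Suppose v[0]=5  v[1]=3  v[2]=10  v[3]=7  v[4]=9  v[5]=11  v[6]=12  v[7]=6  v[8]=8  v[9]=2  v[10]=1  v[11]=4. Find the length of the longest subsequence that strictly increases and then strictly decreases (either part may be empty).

inc[i] = longest strictly increasing subsequence ending at i; dec[i] = longest strictly decreasing subsequence starting at i:
i:      0  1  2  3  4  5  6  7  8  9 10 11
v[i]:   5  3 10  7  9 11 12  6  8  2  1  4
inc:    1  1  2  2  3  4  5  2  3  1  1  2
dec:    4  3  5  4  4  4  4  3  3  2  1  1
Best peak at i=6 (value 12): inc=5, dec=4, length 5+4−1 = 8.

8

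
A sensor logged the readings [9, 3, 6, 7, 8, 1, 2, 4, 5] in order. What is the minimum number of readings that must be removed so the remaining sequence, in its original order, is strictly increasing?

5

Fewest deletions = n − (longest strictly increasing subsequence).
Patience tails:
9 → extends → [9]
3 → replaces 9 → [3]
6 → extends → [3, 6]
7 → extends → [3, 6, 7]
8 → extends → [3, 6, 7, 8]
1 → replaces 3 → [1, 6, 7, 8]
2 → replaces 6 → [1, 2, 7, 8]
4 → replaces 7 → [1, 2, 4, 8]
5 → replaces 8 → [1, 2, 4, 5]
Longest strictly increasing subsequence has length 4, so deletions = 9 − 4 = 5.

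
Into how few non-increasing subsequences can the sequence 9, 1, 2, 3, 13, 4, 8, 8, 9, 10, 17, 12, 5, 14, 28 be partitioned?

The minimum number of non-increasing subsequences covering a sequence equals the length of its longest strictly increasing subsequence.
LIS length is 10 (e.g. 1, 2, 3, 4, 8, 9, 10, 12, 14, 28), so 10 piles are needed.

10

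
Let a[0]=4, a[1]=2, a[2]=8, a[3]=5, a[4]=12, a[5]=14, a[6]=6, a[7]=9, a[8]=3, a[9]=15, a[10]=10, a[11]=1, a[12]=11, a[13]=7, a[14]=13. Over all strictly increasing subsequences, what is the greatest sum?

Let S[i] be the best sum of a strictly increasing subsequence ending at i:
i:      0  1  2  3  4  5  6  7  8  9 10 11 12 13 14
a[i]:   4  2  8  5 12 14  6  9  3 15 10  1 11  7 13
S:      4  2 12  9 24 38 15 24  5 53 34  1 45 22 58
Maximum is 58 (e.g. 4 + 5 + 6 + 9 + 10 + 11 + 13).

58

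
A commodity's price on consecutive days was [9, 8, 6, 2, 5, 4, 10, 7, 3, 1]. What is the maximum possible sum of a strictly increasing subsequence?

19

Let S[i] be the best sum of a strictly increasing subsequence ending at i:
i:      1  2  3  4  5  6  7  8  9 10
a[i]:   9  8  6  2  5  4 10  7  3  1
S:      9  8  6  2  7  6 19 14  5  1
Maximum is 19 (e.g. 9 + 10).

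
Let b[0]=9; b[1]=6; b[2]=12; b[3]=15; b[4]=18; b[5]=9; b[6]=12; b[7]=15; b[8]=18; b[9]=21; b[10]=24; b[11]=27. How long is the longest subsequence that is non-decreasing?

Let dp[i] be the length of the longest such subsequence ending at index i:
i:      0  1  2  3  4  5  6  7  8  9 10 11
b[i]:   9  6 12 15 18  9 12 15 18 21 24 27
dp:     1  1  2  3  4  2  3  4  5  6  7  8
Maximum dp value is 8.

8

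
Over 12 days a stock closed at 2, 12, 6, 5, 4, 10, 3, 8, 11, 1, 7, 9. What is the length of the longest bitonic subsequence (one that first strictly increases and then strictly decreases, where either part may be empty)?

inc[i] = longest strictly increasing subsequence ending at i; dec[i] = longest strictly decreasing subsequence starting at i:
i:      1  2  3  4  5  6  7  8  9 10 11 12
a[i]:   2 12  6  5  4 10  3  8 11  1  7  9
inc:    1  2  2  2  2  3  2  3  4  1  3  4
dec:    2  6  5  4  3  3  2  2  2  1  1  1
Best peak at i=2 (value 12): inc=2, dec=6, length 2+6−1 = 7.

7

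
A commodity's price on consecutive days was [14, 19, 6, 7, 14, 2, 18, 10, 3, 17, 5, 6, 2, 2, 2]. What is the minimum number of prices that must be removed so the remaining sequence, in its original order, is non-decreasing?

11

Fewest deletions = n − (longest non-decreasing subsequence).
i:      1  2  3  4  5  6  7  8  9 10 11 12 13 14 15
a[i]:  14 19  6  7 14  2 18 10  3 17  5  6  2  2  2
dp:     1  2  1  2  3  1  4  3  2  4  3  4  2  3  4
max dp = 4, so deletions = 15 − 4 = 11.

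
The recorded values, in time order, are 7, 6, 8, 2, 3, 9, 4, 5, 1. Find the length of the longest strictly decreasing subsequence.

4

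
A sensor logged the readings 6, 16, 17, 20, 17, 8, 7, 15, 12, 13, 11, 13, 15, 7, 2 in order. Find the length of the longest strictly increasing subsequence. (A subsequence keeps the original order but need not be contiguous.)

Track the smallest tail for each achievable length (strict):
6 → extends → [6]
16 → extends → [6, 16]
17 → extends → [6, 16, 17]
20 → extends → [6, 16, 17, 20]
17 → already a tail → [6, 16, 17, 20]
8 → replaces 16 → [6, 8, 17, 20]
7 → replaces 8 → [6, 7, 17, 20]
15 → replaces 17 → [6, 7, 15, 20]
12 → replaces 15 → [6, 7, 12, 20]
13 → replaces 20 → [6, 7, 12, 13]
11 → replaces 12 → [6, 7, 11, 13]
13 → already a tail → [6, 7, 11, 13]
15 → extends → [6, 7, 11, 13, 15]
7 → already a tail → [6, 7, 11, 13, 15]
2 → replaces 6 → [2, 7, 11, 13, 15]
Five tails, so the longest strictly increasing subsequence has length 5 (e.g. 6, 8, 12, 13, 15).

5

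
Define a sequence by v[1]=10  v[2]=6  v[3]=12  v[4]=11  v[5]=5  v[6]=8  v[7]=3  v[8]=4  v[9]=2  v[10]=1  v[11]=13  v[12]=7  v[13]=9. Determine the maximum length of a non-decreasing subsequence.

Let dp[i] be the length of the longest such subsequence ending at index i:
i:      1  2  3  4  5  6  7  8  9 10 11 12 13
v[i]:  10  6 12 11  5  8  3  4  2  1 13  7  9
dp:     1  1  2  2  1  2  1  2  1  1  3  3  4
Maximum dp value is 4.

4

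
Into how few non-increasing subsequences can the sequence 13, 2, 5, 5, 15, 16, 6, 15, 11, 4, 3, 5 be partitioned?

Place each on the leftmost legal pile:
13 → new pile 1 (tops now [13])
2 → pile 1 (tops now [2])
5 → new pile 2 (tops now [2, 5])
5 → pile 2 (tops now [2, 5])
15 → new pile 3 (tops now [2, 5, 15])
16 → new pile 4 (tops now [2, 5, 15, 16])
6 → pile 3 (tops now [2, 5, 6, 16])
15 → pile 4 (tops now [2, 5, 6, 15])
11 → pile 4 (tops now [2, 5, 6, 11])
4 → pile 2 (tops now [2, 4, 6, 11])
3 → pile 2 (tops now [2, 3, 6, 11])
5 → pile 3 (tops now [2, 3, 5, 11])
Four piles.

4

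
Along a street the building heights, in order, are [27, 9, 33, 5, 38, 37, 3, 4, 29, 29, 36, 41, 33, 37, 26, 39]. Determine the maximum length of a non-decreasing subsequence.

Track the smallest tail for each achievable length (allowing ties):
27 → extends → [27]
9 → replaces 27 → [9]
33 → extends → [9, 33]
5 → replaces 9 → [5, 33]
38 → extends → [5, 33, 38]
37 → replaces 38 → [5, 33, 37]
3 → replaces 5 → [3, 33, 37]
4 → replaces 33 → [3, 4, 37]
29 → replaces 37 → [3, 4, 29]
29 → extends → [3, 4, 29, 29]
36 → extends → [3, 4, 29, 29, 36]
41 → extends → [3, 4, 29, 29, 36, 41]
33 → replaces 36 → [3, 4, 29, 29, 33, 41]
37 → replaces 41 → [3, 4, 29, 29, 33, 37]
26 → replaces 29 → [3, 4, 26, 29, 33, 37]
39 → extends → [3, 4, 26, 29, 33, 37, 39]
Seven tails, so the longest non-decreasing subsequence has length 7 (e.g. 3, 4, 29, 29, 36, 37, 39).

7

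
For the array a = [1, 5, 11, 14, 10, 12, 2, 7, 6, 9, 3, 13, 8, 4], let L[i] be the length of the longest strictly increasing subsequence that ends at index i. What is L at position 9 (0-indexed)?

4

dp[i] = 1 + max{dp[j] : j<i, a[j]<a[i]} (or 1 if no such j):
i:      0  1  2  3  4  5  6  7  8  9 10 11 12 13
a[i]:   1  5 11 14 10 12  2  7  6  9  3 13  8  4
dp:     1  2  3  4  3  4  2  3  3  4  3  5  4  4
At index 9 the value is 4.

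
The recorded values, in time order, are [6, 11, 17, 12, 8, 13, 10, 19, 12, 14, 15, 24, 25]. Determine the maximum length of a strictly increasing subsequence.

Let dp[i] be the length of the longest such subsequence ending at index i:
i:      1  2  3  4  5  6  7  8  9 10 11 12 13
a[i]:   6 11 17 12  8 13 10 19 12 14 15 24 25
dp:     1  2  3  3  2  4  3  5  4  5  6  7  8
Maximum dp value is 8.

8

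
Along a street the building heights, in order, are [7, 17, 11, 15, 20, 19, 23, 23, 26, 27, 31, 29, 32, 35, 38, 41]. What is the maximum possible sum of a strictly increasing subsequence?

Let S[i] be the best sum of a strictly increasing subsequence ending at i:
i:       1   2   3   4   5   6   7   8   9  10  11  12  13  14  15  16
a[i]:    7  17  11  15  20  19  23  23  26  27  31  29  32  35  38  41
S:       7  24  18  33  53  52  76  76 102 129 160 158 192 227 265 306
Maximum is 306 (e.g. 7 + 11 + 15 + 20 + 23 + 26 + 27 + 31 + 32 + 35 + 38 + 41).

306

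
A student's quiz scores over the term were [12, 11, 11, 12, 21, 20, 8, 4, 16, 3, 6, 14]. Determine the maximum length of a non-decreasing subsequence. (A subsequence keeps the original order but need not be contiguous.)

4

Let dp[i] be the length of the longest such subsequence ending at index i:
i:      1  2  3  4  5  6  7  8  9 10 11 12
a[i]:  12 11 11 12 21 20  8  4 16  3  6 14
dp:     1  1  2  3  4  4  1  1  4  1  2  4
Maximum dp value is 4.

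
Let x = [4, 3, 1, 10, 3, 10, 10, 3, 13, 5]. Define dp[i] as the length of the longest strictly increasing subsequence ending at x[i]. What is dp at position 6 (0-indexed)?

dp[i] = 1 + max{dp[j] : j<i, x[j]<x[i]} (or 1 if no such j):
i:      0  1  2  3  4  5  6  7  8  9
x[i]:   4  3  1 10  3 10 10  3 13  5
dp:     1  1  1  2  2  3  3  2  4  3
At index 6 the value is 3.

3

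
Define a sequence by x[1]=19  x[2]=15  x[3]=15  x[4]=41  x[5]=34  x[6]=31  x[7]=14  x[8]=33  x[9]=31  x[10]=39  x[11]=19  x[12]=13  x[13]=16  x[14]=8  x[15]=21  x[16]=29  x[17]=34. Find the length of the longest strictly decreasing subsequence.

Let dp[i] be the longest strictly decreasing subsequence ending at i:
i:      1  2  3  4  5  6  7  8  9 10 11 12 13 14 15 16 17
x[i]:  19 15 15 41 34 31 14 33 31 39 19 13 16  8 21 29 34
dp:     1  2  2  1  2  3  4  3  4  2  5  6  6  7  5  5  3
Maximum is 7.

7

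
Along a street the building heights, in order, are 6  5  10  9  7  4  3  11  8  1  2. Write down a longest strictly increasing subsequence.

6, 10, 11

Patience tails give the LIS length; then backtrack through the dp parents:
6 → extends → [6]
5 → replaces 6 → [5]
10 → extends → [5, 10]
9 → replaces 10 → [5, 9]
7 → replaces 9 → [5, 7]
4 → replaces 5 → [4, 7]
3 → replaces 4 → [3, 7]
11 → extends → [3, 7, 11]
8 → replaces 11 → [3, 7, 8]
1 → replaces 3 → [1, 7, 8]
2 → replaces 7 → [1, 2, 8]
Length 3; one witness is 6, 10, 11.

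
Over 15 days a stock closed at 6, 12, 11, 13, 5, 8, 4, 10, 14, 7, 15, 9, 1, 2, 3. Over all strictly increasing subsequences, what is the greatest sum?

Let S[i] be the best sum of a strictly increasing subsequence ending at i:
i:      1  2  3  4  5  6  7  8  9 10 11 12 13 14 15
a[i]:   6 12 11 13  5  8  4 10 14  7 15  9  1  2  3
S:      6 18 17 31  5 14  4 24 45 13 60 23  1  3  6
Maximum is 60 (e.g. 6 + 12 + 13 + 14 + 15).

60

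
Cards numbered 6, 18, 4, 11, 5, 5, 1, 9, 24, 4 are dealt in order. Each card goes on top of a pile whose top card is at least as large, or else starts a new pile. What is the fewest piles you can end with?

4

Place each on the leftmost legal pile:
6 → new pile 1 (tops now [6])
18 → new pile 2 (tops now [6, 18])
4 → pile 1 (tops now [4, 18])
11 → pile 2 (tops now [4, 11])
5 → pile 2 (tops now [4, 5])
5 → pile 2 (tops now [4, 5])
1 → pile 1 (tops now [1, 5])
9 → new pile 3 (tops now [1, 5, 9])
24 → new pile 4 (tops now [1, 5, 9, 24])
4 → pile 2 (tops now [1, 4, 9, 24])
Four piles.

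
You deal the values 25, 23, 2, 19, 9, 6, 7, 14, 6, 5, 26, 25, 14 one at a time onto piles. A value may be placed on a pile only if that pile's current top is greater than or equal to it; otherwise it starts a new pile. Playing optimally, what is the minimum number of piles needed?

The minimum number of non-increasing subsequences covering a sequence equals the length of its longest strictly increasing subsequence.
LIS length is 5 (e.g. 2, 6, 7, 14, 26), so 5 piles are needed.

5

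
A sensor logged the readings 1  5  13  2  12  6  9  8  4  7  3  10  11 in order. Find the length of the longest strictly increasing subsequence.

6

Track the smallest tail for each achievable length (strict):
1 → extends → [1]
5 → extends → [1, 5]
13 → extends → [1, 5, 13]
2 → replaces 5 → [1, 2, 13]
12 → replaces 13 → [1, 2, 12]
6 → replaces 12 → [1, 2, 6]
9 → extends → [1, 2, 6, 9]
8 → replaces 9 → [1, 2, 6, 8]
4 → replaces 6 → [1, 2, 4, 8]
7 → replaces 8 → [1, 2, 4, 7]
3 → replaces 4 → [1, 2, 3, 7]
10 → extends → [1, 2, 3, 7, 10]
11 → extends → [1, 2, 3, 7, 10, 11]
Six tails, so the longest strictly increasing subsequence has length 6 (e.g. 1, 5, 6, 9, 10, 11).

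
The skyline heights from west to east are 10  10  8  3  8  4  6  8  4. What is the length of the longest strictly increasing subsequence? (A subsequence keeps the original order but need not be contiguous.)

4

Let dp[i] be the length of the longest such subsequence ending at index i:
i:      1  2  3  4  5  6  7  8  9
a[i]:  10 10  8  3  8  4  6  8  4
dp:     1  1  1  1  2  2  3  4  2
Maximum dp value is 4.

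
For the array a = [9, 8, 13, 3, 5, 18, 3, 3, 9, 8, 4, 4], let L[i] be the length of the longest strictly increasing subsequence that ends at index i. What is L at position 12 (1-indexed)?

2

dp[i] = 1 + max{dp[j] : j<i, a[j]<a[i]} (or 1 if no such j):
i:      1  2  3  4  5  6  7  8  9 10 11 12
a[i]:   9  8 13  3  5 18  3  3  9  8  4  4
dp:     1  1  2  1  2  3  1  1  3  3  2  2
At index 12 the value is 2.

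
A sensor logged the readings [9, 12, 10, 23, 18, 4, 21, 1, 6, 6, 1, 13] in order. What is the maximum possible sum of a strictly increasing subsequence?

Let S[i] be the best sum of a strictly increasing subsequence ending at i:
i:      1  2  3  4  5  6  7  8  9 10 11 12
a[i]:   9 12 10 23 18  4 21  1  6  6  1 13
S:      9 21 19 44 39  4 60  1 10 10  1 34
Maximum is 60 (e.g. 9 + 12 + 18 + 21).

60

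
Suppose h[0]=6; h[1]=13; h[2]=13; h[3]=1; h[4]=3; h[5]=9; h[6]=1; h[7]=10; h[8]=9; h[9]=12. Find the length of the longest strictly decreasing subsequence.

3

Let dp[i] be the longest strictly decreasing subsequence ending at i:
i:      0  1  2  3  4  5  6  7  8  9
h[i]:   6 13 13  1  3  9  1 10  9 12
dp:     1  1  1  2  2  2  3  2  3  2
Maximum is 3.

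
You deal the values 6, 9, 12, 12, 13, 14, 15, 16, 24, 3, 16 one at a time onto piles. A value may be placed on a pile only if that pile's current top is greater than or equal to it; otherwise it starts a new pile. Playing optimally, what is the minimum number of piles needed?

8

Place each on the leftmost legal pile:
6 → new pile 1 (tops now [6])
9 → new pile 2 (tops now [6, 9])
12 → new pile 3 (tops now [6, 9, 12])
12 → pile 3 (tops now [6, 9, 12])
13 → new pile 4 (tops now [6, 9, 12, 13])
14 → new pile 5 (tops now [6, 9, 12, 13, 14])
15 → new pile 6 (tops now [6, 9, 12, 13, 14, 15])
16 → new pile 7 (tops now [6, 9, 12, 13, 14, 15, 16])
24 → new pile 8 (tops now [6, 9, 12, 13, 14, 15, 16, 24])
3 → pile 1 (tops now [3, 9, 12, 13, 14, 15, 16, 24])
16 → pile 7 (tops now [3, 9, 12, 13, 14, 15, 16, 24])
Eight piles.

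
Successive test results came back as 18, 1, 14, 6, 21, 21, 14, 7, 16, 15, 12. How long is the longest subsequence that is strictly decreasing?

Negate each value so 'decreasing' becomes 'increasing', then run patience tails on the negated sequence:
-18 → extends → [-18]
-1 → extends → [-18, -1]
-14 → replaces -1 → [-18, -14]
-6 → extends → [-18, -14, -6]
-21 → replaces -18 → [-21, -14, -6]
-21 → already a tail → [-21, -14, -6]
-14 → already a tail → [-21, -14, -6]
-7 → replaces -6 → [-21, -14, -7]
-16 → replaces -14 → [-21, -16, -7]
-15 → replaces -7 → [-21, -16, -15]
-12 → extends → [-21, -16, -15, -12]
Four tails, so the longest strictly decreasing subsequence of the original has length 4.

4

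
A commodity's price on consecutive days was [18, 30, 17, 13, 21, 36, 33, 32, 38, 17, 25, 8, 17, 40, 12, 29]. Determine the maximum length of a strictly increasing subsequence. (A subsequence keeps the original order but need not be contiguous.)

Let dp[i] be the length of the longest such subsequence ending at index i:
i:      1  2  3  4  5  6  7  8  9 10 11 12 13 14 15 16
a[i]:  18 30 17 13 21 36 33 32 38 17 25  8 17 40 12 29
dp:     1  2  1  1  2  3  3  3  4  2  3  1  2  5  2  4
Maximum dp value is 5.

5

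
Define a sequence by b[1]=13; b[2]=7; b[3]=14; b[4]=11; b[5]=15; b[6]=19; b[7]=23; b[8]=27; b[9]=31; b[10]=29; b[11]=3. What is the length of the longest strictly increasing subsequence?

Track the smallest tail for each achievable length (strict):
13 → extends → [13]
7 → replaces 13 → [7]
14 → extends → [7, 14]
11 → replaces 14 → [7, 11]
15 → extends → [7, 11, 15]
19 → extends → [7, 11, 15, 19]
23 → extends → [7, 11, 15, 19, 23]
27 → extends → [7, 11, 15, 19, 23, 27]
31 → extends → [7, 11, 15, 19, 23, 27, 31]
29 → replaces 31 → [7, 11, 15, 19, 23, 27, 29]
3 → replaces 7 → [3, 11, 15, 19, 23, 27, 29]
Seven tails, so the longest strictly increasing subsequence has length 7 (e.g. 13, 14, 15, 19, 23, 27, 31).

7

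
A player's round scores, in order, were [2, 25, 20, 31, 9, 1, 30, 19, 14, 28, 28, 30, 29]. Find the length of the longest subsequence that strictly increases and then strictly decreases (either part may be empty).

inc[i] = longest strictly increasing subsequence ending at i; dec[i] = longest strictly decreasing subsequence starting at i:
i:      1  2  3  4  5  6  7  8  9 10 11 12 13
a[i]:   2 25 20 31  9  1 30 19 14 28 28 30 29
inc:    1  2  2  3  2  1  3  3  3  4  4  5  5
dec:    2  4  3  4  2  1  3  2  1  1  1  2  1
Best peak at i=4 (value 31): inc=3, dec=4, length 3+4−1 = 6.

6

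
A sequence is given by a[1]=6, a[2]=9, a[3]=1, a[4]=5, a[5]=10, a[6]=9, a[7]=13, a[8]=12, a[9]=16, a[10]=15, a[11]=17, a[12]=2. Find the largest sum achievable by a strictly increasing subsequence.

71

Let S[i] be the best sum of a strictly increasing subsequence ending at i:
i:      1  2  3  4  5  6  7  8  9 10 11 12
a[i]:   6  9  1  5 10  9 13 12 16 15 17  2
S:      6 15  1  6 25 15 38 37 54 53 71  3
Maximum is 71 (e.g. 6 + 9 + 10 + 13 + 16 + 17).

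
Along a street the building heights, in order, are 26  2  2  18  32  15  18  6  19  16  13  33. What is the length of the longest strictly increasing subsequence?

Track the smallest tail for each achievable length (strict):
26 → extends → [26]
2 → replaces 26 → [2]
2 → already a tail → [2]
18 → extends → [2, 18]
32 → extends → [2, 18, 32]
15 → replaces 18 → [2, 15, 32]
18 → replaces 32 → [2, 15, 18]
6 → replaces 15 → [2, 6, 18]
19 → extends → [2, 6, 18, 19]
16 → replaces 18 → [2, 6, 16, 19]
13 → replaces 16 → [2, 6, 13, 19]
33 → extends → [2, 6, 13, 19, 33]
Five tails, so the longest strictly increasing subsequence has length 5 (e.g. 2, 15, 18, 19, 33).

5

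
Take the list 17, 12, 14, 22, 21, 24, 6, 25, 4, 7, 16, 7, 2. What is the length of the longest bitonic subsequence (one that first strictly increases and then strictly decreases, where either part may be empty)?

inc[i] = longest strictly increasing subsequence ending at i; dec[i] = longest strictly decreasing subsequence starting at i:
i:      1  2  3  4  5  6  7  8  9 10 11 12 13
a[i]:  17 12 14 22 21 24  6 25  4  7 16  7  2
inc:    1  1  2  3  3  4  1  5  1  2  3  2  1
dec:    5  4  4  5  4  4  3  4  2  2  3  2  1
Best peak at i=8 (value 25): inc=5, dec=4, length 5+4−1 = 8.

8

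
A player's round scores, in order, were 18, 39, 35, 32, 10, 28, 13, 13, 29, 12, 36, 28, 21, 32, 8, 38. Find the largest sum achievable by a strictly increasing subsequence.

Let S[i] be the best sum of a strictly increasing subsequence ending at i:
i:       1   2   3   4   5   6   7   8   9  10  11  12  13  14  15  16
a[i]:   18  39  35  32  10  28  13  13  29  12  36  28  21  32   8  38
S:      18  57  53  50  10  46  23  23  75  22 111  51  44 107   8 149
Maximum is 149 (e.g. 18 + 28 + 29 + 36 + 38).

149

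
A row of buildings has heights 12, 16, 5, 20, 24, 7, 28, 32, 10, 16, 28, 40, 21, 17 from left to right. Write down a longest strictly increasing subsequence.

Patience tails give the LIS length; then backtrack through the dp parents:
12 → extends → [12]
16 → extends → [12, 16]
5 → replaces 12 → [5, 16]
20 → extends → [5, 16, 20]
24 → extends → [5, 16, 20, 24]
7 → replaces 16 → [5, 7, 20, 24]
28 → extends → [5, 7, 20, 24, 28]
32 → extends → [5, 7, 20, 24, 28, 32]
10 → replaces 20 → [5, 7, 10, 24, 28, 32]
16 → replaces 24 → [5, 7, 10, 16, 28, 32]
28 → already a tail → [5, 7, 10, 16, 28, 32]
40 → extends → [5, 7, 10, 16, 28, 32, 40]
21 → replaces 28 → [5, 7, 10, 16, 21, 32, 40]
17 → replaces 21 → [5, 7, 10, 16, 17, 32, 40]
Length 7; one witness is 12, 16, 20, 24, 28, 32, 40.

12, 16, 20, 24, 28, 32, 40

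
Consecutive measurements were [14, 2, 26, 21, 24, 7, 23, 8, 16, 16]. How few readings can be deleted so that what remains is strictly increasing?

Fewest deletions = n − (longest strictly increasing subsequence).
Patience tails:
14 → extends → [14]
2 → replaces 14 → [2]
26 → extends → [2, 26]
21 → replaces 26 → [2, 21]
24 → extends → [2, 21, 24]
7 → replaces 21 → [2, 7, 24]
23 → replaces 24 → [2, 7, 23]
8 → replaces 23 → [2, 7, 8]
16 → extends → [2, 7, 8, 16]
16 → already a tail → [2, 7, 8, 16]
Longest strictly increasing subsequence has length 4, so deletions = 10 − 4 = 6.

6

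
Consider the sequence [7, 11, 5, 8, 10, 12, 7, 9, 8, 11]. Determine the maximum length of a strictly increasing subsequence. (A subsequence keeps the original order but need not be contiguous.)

4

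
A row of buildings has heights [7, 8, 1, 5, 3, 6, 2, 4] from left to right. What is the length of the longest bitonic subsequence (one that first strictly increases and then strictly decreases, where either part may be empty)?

inc[i] = longest strictly increasing subsequence ending at i; dec[i] = longest strictly decreasing subsequence starting at i:
i:     1 2 3 4 5 6 7 8
a[i]:  7 8 1 5 3 6 2 4
inc:   1 2 1 2 2 3 2 3
dec:   4 4 1 3 2 2 1 1
Best peak at i=2 (value 8): inc=2, dec=4, length 2+4−1 = 5.

5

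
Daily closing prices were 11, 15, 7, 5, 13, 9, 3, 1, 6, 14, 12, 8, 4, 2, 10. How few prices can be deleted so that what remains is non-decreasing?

11

Fewest deletions = n − (longest non-decreasing subsequence).
i:      1  2  3  4  5  6  7  8  9 10 11 12 13 14 15
a[i]:  11 15  7  5 13  9  3  1  6 14 12  8  4  2 10
dp:     1  2  1  1  2  2  1  1  2  3  3  3  2  2  4
max dp = 4, so deletions = 15 − 4 = 11.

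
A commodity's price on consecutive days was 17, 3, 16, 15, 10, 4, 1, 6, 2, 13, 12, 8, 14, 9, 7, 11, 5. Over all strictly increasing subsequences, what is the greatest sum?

41

Let S[i] be the best sum of a strictly increasing subsequence ending at i:
i:      1  2  3  4  5  6  7  8  9 10 11 12 13 14 15 16 17
a[i]:  17  3 16 15 10  4  1  6  2 13 12  8 14  9  7 11  5
S:     17  3 19 18 13  7  1 13  3 26 25 21 40 30 20 41 12
Maximum is 41 (e.g. 3 + 4 + 6 + 8 + 9 + 11).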